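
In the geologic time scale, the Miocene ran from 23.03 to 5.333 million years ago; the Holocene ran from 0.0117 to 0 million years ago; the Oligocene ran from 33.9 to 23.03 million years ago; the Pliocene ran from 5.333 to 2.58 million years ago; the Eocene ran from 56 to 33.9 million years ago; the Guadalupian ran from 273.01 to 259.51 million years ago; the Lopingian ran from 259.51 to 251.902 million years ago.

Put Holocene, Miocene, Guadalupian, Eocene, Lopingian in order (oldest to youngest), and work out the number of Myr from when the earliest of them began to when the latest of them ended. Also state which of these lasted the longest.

Guadalupian, Lopingian, Eocene, Miocene, Holocene; total span 273.01 Myr; longest is Eocene

Start ages (Ma): Guadalupian 273.01, Lopingian 259.51, Eocene 56, Miocene 23.03, Holocene 0.0117.
Ordered oldest to youngest: Guadalupian, Lopingian, Eocene, Miocene, Holocene.
Span = 273.01 − 0 = 273.01 Myr.
Durations: Lopingian 7.608, Miocene 17.697, Eocene 22.1, Holocene 0.0117, Guadalupian 13.5 → longest is Eocene (22.1 Myr).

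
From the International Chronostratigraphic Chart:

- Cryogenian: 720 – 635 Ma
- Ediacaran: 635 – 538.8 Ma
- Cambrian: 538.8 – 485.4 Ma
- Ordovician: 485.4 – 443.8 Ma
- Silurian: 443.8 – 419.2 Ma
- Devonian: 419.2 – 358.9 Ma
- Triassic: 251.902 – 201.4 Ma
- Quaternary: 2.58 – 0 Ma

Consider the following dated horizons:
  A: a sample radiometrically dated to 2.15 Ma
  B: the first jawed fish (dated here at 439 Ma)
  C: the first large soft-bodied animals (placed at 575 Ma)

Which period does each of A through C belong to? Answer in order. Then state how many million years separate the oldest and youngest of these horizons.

A — Quaternary; B — Silurian; C — Ediacaran; span 572.85 million years

A: 2.15 Ma lies in 2.58–0 Ma, so Quaternary.
B: 439 Ma lies in 443.8–419.2 Ma, so Silurian.
C: 575 Ma lies in 635–538.8 Ma, so Ediacaran.
Oldest = 575 Ma, youngest = 2.15 Ma → span 572.85 Myr.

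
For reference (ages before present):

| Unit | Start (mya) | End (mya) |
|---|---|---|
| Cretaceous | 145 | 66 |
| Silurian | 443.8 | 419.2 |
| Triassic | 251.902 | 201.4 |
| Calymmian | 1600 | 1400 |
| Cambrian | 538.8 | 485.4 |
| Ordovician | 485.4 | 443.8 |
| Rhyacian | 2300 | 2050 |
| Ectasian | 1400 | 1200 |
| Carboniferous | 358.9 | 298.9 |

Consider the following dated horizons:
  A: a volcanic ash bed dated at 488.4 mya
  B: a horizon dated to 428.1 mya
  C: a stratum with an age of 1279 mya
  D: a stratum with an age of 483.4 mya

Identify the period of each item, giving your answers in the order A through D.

Match each age against the start–end ranges in the excerpt: A = 488.4 Ma → Cambrian (538.8–485.4); B = 428.1 Ma → Silurian (443.8–419.2); C = 1279 Ma → Ectasian (1400–1200); D = 483.4 Ma → Ordovician (485.4–443.8).

A — Cambrian; B — Silurian; C — Ectasian; D — Ordovician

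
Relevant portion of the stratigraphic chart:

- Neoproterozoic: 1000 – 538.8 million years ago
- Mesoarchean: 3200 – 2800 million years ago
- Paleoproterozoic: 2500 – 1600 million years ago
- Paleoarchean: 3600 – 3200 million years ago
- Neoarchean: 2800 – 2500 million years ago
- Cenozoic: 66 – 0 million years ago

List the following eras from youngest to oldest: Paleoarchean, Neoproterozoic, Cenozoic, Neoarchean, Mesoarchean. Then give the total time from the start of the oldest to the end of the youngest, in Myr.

Cenozoic → Neoproterozoic → Neoarchean → Mesoarchean → Paleoarchean; total span 3600 Myr

Start ages (Ma): Paleoarchean 3600, Mesoarchean 3200, Neoarchean 2800, Neoproterozoic 1000, Cenozoic 66.
Ordered youngest to oldest: Cenozoic, Neoproterozoic, Neoarchean, Mesoarchean, Paleoarchean.
Span = 3600 − 0 = 3600 Myr.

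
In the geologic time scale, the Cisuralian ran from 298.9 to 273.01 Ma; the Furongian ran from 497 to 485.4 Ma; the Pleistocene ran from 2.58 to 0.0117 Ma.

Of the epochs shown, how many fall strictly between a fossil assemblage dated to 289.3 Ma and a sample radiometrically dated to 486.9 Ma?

Checking each listed span, none has both start < 486.9 Ma and end > 289.3 Ma — every epoch straddles one of the two dates or lies outside them — so the count is 0.

0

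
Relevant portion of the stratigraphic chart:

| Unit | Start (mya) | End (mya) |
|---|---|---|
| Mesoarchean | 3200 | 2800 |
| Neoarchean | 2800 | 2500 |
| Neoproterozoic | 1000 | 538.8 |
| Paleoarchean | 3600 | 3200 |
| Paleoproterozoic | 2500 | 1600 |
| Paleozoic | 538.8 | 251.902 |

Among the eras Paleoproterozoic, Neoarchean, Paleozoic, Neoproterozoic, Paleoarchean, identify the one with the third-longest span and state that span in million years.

Paleoarchean, 400 million years

Start − end for each: Paleoproterozoic 2500 − 1600 = 900; Neoarchean 2800 − 2500 = 300; Paleozoic 538.8 − 251.902 = 286.898; Neoproterozoic 1000 − 538.8 = 461.2; Paleoarchean 3600 − 3200 = 400.
Ranking these from longest: Paleoproterozoic > Neoproterozoic > Paleoarchean > Neoarchean > Paleozoic.
Position 3 in that ranking is Paleoarchean, which lasted 400 Myr.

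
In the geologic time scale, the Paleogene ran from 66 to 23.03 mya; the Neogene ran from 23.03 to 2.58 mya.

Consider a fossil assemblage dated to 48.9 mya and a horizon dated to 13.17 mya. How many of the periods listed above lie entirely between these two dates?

The older date is 48.9 Ma and the younger is 13.17 Ma.
No period both begins after 48.9 Ma and ends before 13.17 Ma, so the count is 0.

0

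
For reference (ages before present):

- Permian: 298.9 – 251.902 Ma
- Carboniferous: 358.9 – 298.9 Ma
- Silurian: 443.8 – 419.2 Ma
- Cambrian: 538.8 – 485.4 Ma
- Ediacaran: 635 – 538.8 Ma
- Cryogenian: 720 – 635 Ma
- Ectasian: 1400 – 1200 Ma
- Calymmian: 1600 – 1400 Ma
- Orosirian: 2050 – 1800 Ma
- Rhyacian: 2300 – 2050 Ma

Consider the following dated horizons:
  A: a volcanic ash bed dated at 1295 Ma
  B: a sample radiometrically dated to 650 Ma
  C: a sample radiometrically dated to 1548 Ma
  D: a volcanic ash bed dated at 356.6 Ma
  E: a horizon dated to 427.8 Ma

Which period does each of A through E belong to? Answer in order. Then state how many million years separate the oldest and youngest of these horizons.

A: 1295 Ma lies in 1400–1200 Ma, so Ectasian.
B: 650 Ma lies in 720–635 Ma, so Cryogenian.
C: 1548 Ma lies in 1600–1400 Ma, so Calymmian.
D: 356.6 Ma lies in 358.9–298.9 Ma, so Carboniferous.
E: 427.8 Ma lies in 443.8–419.2 Ma, so Silurian.
Oldest = 1548 Ma, youngest = 356.6 Ma → span 1191.4 Myr.

A — Ectasian; B — Cryogenian; C — Calymmian; D — Carboniferous; E — Silurian; span 1191.4 million years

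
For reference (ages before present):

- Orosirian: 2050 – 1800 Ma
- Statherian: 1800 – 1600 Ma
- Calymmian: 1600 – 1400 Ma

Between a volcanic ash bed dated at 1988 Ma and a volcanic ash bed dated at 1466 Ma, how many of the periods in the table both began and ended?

1

1988 Ma sits inside the Orosirian (2050–1800) and 1466 Ma inside the Calymmian (1600–1400); neither of those is wholly between the two dates.
The listed periods lying completely between them are Statherian — 1 in all.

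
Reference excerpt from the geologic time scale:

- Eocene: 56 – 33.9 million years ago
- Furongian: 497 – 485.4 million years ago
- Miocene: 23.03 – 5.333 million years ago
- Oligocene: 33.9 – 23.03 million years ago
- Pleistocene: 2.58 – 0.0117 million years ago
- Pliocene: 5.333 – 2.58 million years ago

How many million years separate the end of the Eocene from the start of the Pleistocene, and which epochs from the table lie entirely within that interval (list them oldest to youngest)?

31.32 million years; Oligocene, Miocene, Pliocene

The Eocene closes at 33.9 Ma and the Pleistocene opens at 2.58 Ma, so the interval is 33.9 − 2.58 = 31.32 Myr.
An epoch fits inside if it starts at or after 33.9 Ma and ends at or before 2.58 Ma; oldest first that gives Oligocene, Miocene, Pliocene.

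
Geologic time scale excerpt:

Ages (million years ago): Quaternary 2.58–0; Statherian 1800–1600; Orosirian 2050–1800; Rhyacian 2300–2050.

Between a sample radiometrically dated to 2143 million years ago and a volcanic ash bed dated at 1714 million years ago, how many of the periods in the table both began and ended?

1

2143 Ma sits inside the Rhyacian (2300–2050) and 1714 Ma inside the Statherian (1800–1600); neither of those is wholly between the two dates.
The listed periods lying completely between them are Orosirian — 1 in all.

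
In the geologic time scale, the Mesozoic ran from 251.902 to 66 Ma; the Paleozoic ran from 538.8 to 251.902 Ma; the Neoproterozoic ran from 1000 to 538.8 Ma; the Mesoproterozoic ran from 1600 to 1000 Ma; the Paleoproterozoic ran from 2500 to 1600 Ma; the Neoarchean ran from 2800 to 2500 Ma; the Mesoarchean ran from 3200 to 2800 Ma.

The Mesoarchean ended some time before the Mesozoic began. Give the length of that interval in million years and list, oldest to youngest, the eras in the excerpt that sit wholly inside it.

2548.098 million years; Neoarchean, Paleoproterozoic, Mesoproterozoic, Neoproterozoic, Paleozoic

The Mesoarchean closes at 2800 Ma and the Mesozoic opens at 251.902 Ma, so the interval is 2800 − 251.902 = 2548.098 Myr.
An era fits inside if it starts at or after 2800 Ma and ends at or before 251.902 Ma; oldest first that gives Neoarchean, Paleoproterozoic, Mesoproterozoic, Neoproterozoic, Paleozoic.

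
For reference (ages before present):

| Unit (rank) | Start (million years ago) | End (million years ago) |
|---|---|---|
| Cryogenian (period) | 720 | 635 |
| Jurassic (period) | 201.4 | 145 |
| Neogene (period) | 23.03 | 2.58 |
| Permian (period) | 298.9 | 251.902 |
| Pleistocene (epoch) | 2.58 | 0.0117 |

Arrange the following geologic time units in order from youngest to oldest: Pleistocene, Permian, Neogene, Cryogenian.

Pleistocene → Neogene → Permian → Cryogenian

The oldest of these is Cryogenian (starts 720 Ma) and the youngest is Pleistocene (ends 0.0117 Ma).
In between, by decreasing start age: Permian (298.9), Neogene (23.03).
Listing youngest first means reversing that sequence.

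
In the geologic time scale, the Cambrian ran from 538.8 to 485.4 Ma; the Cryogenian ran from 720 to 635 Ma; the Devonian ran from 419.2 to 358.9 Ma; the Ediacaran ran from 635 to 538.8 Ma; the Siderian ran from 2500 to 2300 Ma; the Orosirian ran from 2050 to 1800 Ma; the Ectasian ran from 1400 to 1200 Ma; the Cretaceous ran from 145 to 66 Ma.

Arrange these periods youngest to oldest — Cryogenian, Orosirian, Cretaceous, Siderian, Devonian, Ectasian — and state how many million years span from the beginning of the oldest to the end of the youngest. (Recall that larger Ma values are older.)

Cretaceous → Devonian → Cryogenian → Ectasian → Orosirian → Siderian; total span 2434 Myr

From the excerpt: Cryogenian 720–635; Orosirian 2050–1800; Cretaceous 145–66; Siderian 2500–2300; Devonian 419.2–358.9; Ectasian 1400–1200 (Ma).
Larger Ma is earlier, so the oldest is Siderian and the youngest is Cretaceous; youngest to oldest: Cretaceous, Devonian, Cryogenian, Ectasian, Orosirian, Siderian.
Oldest start 2500 minus youngest end 66 gives 2434 Myr overall.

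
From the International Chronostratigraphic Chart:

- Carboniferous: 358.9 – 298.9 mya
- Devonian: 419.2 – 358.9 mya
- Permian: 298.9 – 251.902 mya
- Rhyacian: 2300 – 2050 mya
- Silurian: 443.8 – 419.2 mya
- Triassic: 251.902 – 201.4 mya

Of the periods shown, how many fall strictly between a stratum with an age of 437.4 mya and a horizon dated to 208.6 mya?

437.4 Ma sits inside the Silurian (443.8–419.2) and 208.6 Ma inside the Triassic (251.902–201.4); neither of those is wholly between the two dates.
The listed periods lying completely between them are Devonian, Carboniferous, Permian — 3 in all.

3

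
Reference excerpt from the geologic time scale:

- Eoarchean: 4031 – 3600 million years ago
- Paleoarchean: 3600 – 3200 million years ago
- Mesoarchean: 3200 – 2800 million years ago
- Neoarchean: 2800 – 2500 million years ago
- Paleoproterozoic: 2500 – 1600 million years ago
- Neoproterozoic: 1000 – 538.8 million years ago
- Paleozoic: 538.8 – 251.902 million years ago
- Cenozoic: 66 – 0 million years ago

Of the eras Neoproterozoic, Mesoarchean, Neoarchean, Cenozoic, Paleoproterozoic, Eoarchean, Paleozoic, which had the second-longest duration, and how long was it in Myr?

Neoproterozoic, 461.2 million years

Start − end for each: Neoproterozoic 1000 − 538.8 = 461.2; Mesoarchean 3200 − 2800 = 400; Neoarchean 2800 − 2500 = 300; Cenozoic 66 − 0 = 66; Paleoproterozoic 2500 − 1600 = 900; Eoarchean 4031 − 3600 = 431; Paleozoic 538.8 − 251.902 = 286.898.
Ranking these from longest: Paleoproterozoic > Neoproterozoic > Eoarchean > Mesoarchean > Neoarchean > Paleozoic > Cenozoic.
Position 2 in that ranking is Neoproterozoic, which lasted 461.2 Myr.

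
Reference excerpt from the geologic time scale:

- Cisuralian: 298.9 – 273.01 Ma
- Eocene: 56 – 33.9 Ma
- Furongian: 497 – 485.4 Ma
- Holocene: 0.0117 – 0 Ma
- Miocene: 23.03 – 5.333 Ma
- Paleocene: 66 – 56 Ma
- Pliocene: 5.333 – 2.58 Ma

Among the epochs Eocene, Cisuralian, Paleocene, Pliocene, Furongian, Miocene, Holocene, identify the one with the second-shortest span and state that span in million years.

Durations: Eocene 22.1; Cisuralian 25.89; Paleocene 10; Pliocene 2.753; Furongian 11.6; Miocene 17.697; Holocene 0.0117 Myr.
Sorted shortest-first: Holocene (0.0117), Pliocene (2.753), Paleocene (10), Furongian (11.6), Miocene (17.697), Eocene (22.1), Cisuralian (25.89).
The second shortest is Pliocene at 2.753 Myr.

Pliocene, 2.753 million years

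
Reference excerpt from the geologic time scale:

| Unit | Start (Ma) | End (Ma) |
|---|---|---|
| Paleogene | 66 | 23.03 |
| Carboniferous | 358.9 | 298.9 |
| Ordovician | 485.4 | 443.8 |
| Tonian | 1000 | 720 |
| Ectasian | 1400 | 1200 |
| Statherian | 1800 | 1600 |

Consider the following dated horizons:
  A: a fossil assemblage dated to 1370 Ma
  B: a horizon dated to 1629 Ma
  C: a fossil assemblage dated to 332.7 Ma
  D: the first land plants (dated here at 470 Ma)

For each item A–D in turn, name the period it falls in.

A: 1370 Ma lies in 1400–1200 Ma, so Ectasian.
B: 1629 Ma lies in 1800–1600 Ma, so Statherian.
C: 332.7 Ma lies in 358.9–298.9 Ma, so Carboniferous.
D: 470 Ma lies in 485.4–443.8 Ma, so Ordovician.

A — Ectasian; B — Statherian; C — Carboniferous; D — Ordovician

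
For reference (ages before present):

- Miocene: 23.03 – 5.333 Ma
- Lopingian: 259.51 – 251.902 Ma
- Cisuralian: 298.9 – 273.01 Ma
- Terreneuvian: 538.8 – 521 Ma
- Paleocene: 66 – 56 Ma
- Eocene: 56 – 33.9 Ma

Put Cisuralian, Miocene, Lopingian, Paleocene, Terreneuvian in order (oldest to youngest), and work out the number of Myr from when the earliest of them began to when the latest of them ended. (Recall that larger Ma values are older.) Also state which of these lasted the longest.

Start ages (Ma): Terreneuvian 538.8, Cisuralian 298.9, Lopingian 259.51, Paleocene 66, Miocene 23.03.
Ordered oldest to youngest: Terreneuvian, Cisuralian, Lopingian, Paleocene, Miocene.
Span = 538.8 − 5.333 = 533.467 Myr.
Durations: Cisuralian 25.89, Paleocene 10, Terreneuvian 17.8, Miocene 17.697, Lopingian 7.608 → longest is Cisuralian (25.89 Myr).

Terreneuvian → Cisuralian → Lopingian → Paleocene → Miocene; total span 533.467 Myr; longest is Cisuralian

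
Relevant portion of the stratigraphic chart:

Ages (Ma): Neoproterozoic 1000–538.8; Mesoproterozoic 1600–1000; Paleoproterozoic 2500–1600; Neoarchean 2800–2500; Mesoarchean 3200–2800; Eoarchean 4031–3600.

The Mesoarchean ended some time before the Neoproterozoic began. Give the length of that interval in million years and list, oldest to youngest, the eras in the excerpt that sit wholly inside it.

1800 million years; Neoarchean, Paleoproterozoic, Mesoproterozoic

End of Mesoarchean = 2800 Ma; start of Neoproterozoic = 1000 Ma.
Gap = 2800 − 1000 = 1800 Myr.
Eras wholly inside 2800–1000 Ma: Neoarchean (2800–2500), Paleoproterozoic (2500–1600), Mesoproterozoic (1600–1000).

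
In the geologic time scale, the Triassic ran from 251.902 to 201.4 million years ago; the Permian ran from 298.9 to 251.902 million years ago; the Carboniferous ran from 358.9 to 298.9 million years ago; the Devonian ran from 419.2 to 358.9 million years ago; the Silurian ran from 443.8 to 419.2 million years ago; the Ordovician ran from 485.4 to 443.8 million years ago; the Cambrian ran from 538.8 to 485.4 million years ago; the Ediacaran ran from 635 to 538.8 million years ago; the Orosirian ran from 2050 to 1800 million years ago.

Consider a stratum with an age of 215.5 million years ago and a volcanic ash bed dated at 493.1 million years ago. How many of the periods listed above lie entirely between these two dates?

5

493.1 Ma sits inside the Cambrian (538.8–485.4) and 215.5 Ma inside the Triassic (251.902–201.4); neither of those is wholly between the two dates.
The listed periods lying completely between them are Ordovician, Silurian, Devonian, Carboniferous, Permian — 5 in all.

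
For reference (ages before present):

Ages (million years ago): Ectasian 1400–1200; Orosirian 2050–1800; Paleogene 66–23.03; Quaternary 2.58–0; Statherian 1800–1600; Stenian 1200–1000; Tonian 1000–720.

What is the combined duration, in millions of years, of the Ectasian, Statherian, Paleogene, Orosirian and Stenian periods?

892.97 million years

Duration is start − end for each: (1400 − 1200) + (1800 − 1600) + (66 − 23.03) + (2050 − 1800) + (1200 − 1000).
That is 200 + 200 + 42.97 + 250 + 200, which totals 892.97 million years.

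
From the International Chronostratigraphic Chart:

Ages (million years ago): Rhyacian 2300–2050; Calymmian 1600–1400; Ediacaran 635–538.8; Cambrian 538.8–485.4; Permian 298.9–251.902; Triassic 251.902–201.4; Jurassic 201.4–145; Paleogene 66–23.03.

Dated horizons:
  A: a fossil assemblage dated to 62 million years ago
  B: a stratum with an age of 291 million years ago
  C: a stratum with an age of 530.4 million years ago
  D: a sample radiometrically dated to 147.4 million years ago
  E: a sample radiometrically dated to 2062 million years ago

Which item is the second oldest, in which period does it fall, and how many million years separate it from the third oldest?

Larger Ma means older, so oldest first: E 2062 > C 530.4 > B 291 > D 147.4 > A 62.
Counting 2 along gives C (530.4 Ma); the excerpt puts that inside the Cambrian, 538.8–485.4 Ma.
Next in line is B (291 Ma), and 530.4 − 291 = 239.4 Myr.

C, in the Cambrian; 239.4 million years to B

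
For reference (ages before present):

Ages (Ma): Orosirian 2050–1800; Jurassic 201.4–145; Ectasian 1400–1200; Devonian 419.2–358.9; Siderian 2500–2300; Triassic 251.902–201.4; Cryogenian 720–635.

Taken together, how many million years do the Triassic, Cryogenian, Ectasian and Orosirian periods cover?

Duration is start − end for each: (251.902 − 201.4) + (720 − 635) + (1400 − 1200) + (2050 − 1800).
That is 50.502 + 85 + 200 + 250, which totals 585.502 million years.

585.502 million years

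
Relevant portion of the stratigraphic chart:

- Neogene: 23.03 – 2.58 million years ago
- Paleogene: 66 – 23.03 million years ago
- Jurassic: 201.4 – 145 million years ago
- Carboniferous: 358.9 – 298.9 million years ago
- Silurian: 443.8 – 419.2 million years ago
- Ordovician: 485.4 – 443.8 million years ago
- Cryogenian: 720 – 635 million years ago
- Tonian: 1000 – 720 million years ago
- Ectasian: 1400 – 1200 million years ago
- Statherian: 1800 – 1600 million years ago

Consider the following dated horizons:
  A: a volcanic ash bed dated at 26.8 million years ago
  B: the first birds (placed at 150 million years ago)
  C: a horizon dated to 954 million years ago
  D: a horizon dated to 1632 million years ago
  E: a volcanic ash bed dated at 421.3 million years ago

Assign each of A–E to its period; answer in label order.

A: 26.8 Ma lies in 66–23.03 Ma, so Paleogene.
B: 150 Ma lies in 201.4–145 Ma, so Jurassic.
C: 954 Ma lies in 1000–720 Ma, so Tonian.
D: 1632 Ma lies in 1800–1600 Ma, so Statherian.
E: 421.3 Ma lies in 443.8–419.2 Ma, so Silurian.

A — Paleogene; B — Jurassic; C — Tonian; D — Statherian; E — Silurian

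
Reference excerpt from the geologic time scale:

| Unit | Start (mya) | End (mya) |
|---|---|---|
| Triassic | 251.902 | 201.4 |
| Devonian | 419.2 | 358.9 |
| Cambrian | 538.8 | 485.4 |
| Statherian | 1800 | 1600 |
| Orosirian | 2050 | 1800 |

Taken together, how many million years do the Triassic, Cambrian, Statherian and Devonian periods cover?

Duration is start − end for each: (251.902 − 201.4) + (538.8 − 485.4) + (1800 − 1600) + (419.2 − 358.9).
That is 50.502 + 53.4 + 200 + 60.3, which totals 364.202 million years.

364.202 million years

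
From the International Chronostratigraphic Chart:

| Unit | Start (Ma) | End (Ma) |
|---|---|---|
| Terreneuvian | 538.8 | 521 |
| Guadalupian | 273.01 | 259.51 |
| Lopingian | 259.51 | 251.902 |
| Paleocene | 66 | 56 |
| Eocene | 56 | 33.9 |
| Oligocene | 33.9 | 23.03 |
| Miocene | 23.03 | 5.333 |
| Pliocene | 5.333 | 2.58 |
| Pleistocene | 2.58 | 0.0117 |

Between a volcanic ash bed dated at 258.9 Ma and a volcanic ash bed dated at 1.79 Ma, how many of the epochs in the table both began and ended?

5

258.9 Ma sits inside the Lopingian (259.51–251.902) and 1.79 Ma inside the Pleistocene (2.58–0.0117); neither of those is wholly between the two dates.
The listed epochs lying completely between them are Paleocene, Eocene, Oligocene, Miocene, Pliocene — 5 in all.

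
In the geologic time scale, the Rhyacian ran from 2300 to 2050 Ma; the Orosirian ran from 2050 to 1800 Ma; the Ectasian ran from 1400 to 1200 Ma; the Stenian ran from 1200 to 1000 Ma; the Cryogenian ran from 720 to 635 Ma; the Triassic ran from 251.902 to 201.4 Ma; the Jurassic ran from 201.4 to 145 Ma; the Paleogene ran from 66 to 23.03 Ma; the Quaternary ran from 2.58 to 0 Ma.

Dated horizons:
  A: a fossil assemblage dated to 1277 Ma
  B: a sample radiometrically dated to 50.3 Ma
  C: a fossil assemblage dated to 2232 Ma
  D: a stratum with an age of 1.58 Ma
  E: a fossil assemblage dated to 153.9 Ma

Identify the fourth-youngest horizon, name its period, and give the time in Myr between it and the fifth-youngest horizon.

A, in the Ectasian; 955 million years to C

Smaller Ma means younger, so youngest first: D 1.58 < B 50.3 < E 153.9 < A 1277 < C 2232.
Counting 4 along gives A (1277 Ma); the excerpt puts that inside the Ectasian, 1400–1200 Ma.
Next in line is C (2232 Ma), and 2232 − 1277 = 955 Myr.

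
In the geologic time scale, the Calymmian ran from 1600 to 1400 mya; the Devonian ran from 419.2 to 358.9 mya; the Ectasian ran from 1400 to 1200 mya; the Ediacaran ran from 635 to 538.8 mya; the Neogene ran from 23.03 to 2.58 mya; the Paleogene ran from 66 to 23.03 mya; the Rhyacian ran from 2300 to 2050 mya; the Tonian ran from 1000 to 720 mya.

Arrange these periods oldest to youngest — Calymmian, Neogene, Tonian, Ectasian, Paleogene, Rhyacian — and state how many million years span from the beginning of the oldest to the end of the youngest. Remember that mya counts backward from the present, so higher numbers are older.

Rhyacian → Calymmian → Ectasian → Tonian → Paleogene → Neogene; total span 2297.42 Myr

From the excerpt: Calymmian 1600–1400; Neogene 23.03–2.58; Tonian 1000–720; Ectasian 1400–1200; Paleogene 66–23.03; Rhyacian 2300–2050 (Ma).
Larger Ma is earlier, so the oldest is Rhyacian and the youngest is Neogene; oldest to youngest: Rhyacian, Calymmian, Ectasian, Tonian, Paleogene, Neogene.
Oldest start 2300 minus youngest end 2.58 gives 2297.42 Myr overall.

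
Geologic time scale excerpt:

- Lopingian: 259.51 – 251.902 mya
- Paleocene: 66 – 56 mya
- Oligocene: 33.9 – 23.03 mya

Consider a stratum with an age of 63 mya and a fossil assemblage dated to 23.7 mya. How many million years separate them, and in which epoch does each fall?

Elapsed time: 63 − 23.7 = 39.3 Myr.
63 Ma lies within 66–56 Ma: Paleocene.
23.7 Ma lies within 33.9–23.03 Ma: Oligocene.

39.3 million years apart; the first in the Paleocene, the second in the Oligocene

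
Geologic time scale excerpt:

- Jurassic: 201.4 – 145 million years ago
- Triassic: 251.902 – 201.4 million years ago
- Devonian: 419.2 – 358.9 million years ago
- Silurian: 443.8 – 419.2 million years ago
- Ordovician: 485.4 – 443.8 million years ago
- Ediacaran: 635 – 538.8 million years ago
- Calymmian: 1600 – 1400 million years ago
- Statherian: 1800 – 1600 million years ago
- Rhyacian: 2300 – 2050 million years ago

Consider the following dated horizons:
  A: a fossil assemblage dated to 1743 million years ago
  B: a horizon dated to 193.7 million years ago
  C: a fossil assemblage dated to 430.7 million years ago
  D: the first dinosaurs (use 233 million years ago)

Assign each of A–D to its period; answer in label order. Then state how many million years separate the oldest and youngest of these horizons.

A: 1743 Ma lies in 1800–1600 Ma, so Statherian.
B: 193.7 Ma lies in 201.4–145 Ma, so Jurassic.
C: 430.7 Ma lies in 443.8–419.2 Ma, so Silurian.
D: 233 Ma lies in 251.902–201.4 Ma, so Triassic.
Oldest = 1743 Ma, youngest = 193.7 Ma → span 1549.3 Myr.

A — Statherian; B — Jurassic; C — Silurian; D — Triassic; span 1549.3 million years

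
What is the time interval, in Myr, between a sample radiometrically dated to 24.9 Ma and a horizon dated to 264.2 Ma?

239.3 million years

264.2 − 24.9 = 239.3 million years.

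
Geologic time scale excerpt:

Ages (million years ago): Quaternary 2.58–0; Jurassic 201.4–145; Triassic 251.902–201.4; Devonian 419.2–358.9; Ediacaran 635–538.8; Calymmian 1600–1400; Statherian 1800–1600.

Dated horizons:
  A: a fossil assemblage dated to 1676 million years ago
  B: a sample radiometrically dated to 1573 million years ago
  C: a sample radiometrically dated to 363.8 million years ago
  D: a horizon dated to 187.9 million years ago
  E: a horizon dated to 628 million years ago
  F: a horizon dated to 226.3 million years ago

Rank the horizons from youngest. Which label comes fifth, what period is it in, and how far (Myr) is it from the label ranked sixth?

Sorted youngest-first by Ma: D (187.9), F (226.3), C (363.8), E (628), B (1573), A (1676).
The fifth youngest is B at 1573 Ma, which lies in 1600–1400 Ma: the Calymmian.
The sixth youngest is A at 1676 Ma; separation = |1573 − 1676| = 103 Myr.

B, in the Calymmian; 103 million years to A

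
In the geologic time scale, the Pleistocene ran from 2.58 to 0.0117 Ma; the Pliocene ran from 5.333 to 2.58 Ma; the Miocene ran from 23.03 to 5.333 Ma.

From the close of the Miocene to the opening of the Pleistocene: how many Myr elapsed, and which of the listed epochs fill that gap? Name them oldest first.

End of Miocene = 5.333 Ma; start of Pleistocene = 2.58 Ma.
Gap = 5.333 − 2.58 = 2.753 Myr.
Epochs wholly inside 5.333–2.58 Ma: Pliocene (5.333–2.58).

2.753 million years; Pliocene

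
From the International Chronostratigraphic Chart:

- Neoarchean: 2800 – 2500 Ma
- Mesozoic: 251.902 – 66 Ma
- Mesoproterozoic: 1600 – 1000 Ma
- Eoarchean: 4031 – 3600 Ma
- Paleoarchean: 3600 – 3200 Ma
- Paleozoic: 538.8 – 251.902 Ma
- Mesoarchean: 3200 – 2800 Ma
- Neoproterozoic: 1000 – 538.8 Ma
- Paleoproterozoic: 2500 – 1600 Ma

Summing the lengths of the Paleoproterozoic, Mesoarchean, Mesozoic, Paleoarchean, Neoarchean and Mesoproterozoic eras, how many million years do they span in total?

Duration is start − end for each: (2500 − 1600) + (3200 − 2800) + (251.902 − 66) + (3600 − 3200) + (2800 − 2500) + (1600 − 1000).
That is 900 + 400 + 185.902 + 400 + 300 + 600, which totals 2785.902 million years.

2785.902 million years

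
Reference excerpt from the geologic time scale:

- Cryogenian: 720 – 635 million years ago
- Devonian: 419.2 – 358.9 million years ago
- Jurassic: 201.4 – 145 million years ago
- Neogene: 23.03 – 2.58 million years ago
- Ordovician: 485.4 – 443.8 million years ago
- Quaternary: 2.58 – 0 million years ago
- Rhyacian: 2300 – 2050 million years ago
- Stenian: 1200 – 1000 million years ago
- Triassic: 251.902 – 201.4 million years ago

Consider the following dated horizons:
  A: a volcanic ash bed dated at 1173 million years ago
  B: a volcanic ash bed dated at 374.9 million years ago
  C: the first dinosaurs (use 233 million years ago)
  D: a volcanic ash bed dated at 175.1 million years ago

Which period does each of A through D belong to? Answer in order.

A: 1173 Ma lies in 1200–1000 Ma, so Stenian.
B: 374.9 Ma lies in 419.2–358.9 Ma, so Devonian.
C: 233 Ma lies in 251.902–201.4 Ma, so Triassic.
D: 175.1 Ma lies in 201.4–145 Ma, so Jurassic.

A — Stenian; B — Devonian; C — Triassic; D — Jurassic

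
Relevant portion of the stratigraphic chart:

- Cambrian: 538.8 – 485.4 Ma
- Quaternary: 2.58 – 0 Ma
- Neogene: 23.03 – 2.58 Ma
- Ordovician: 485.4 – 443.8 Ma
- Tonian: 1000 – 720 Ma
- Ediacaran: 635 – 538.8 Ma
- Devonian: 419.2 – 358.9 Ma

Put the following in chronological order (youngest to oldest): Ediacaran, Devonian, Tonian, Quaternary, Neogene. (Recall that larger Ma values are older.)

The oldest of these is Tonian (starts 1000 Ma) and the youngest is Quaternary (ends 0 Ma).
In between, by decreasing start age: Ediacaran (635), Devonian (419.2), Neogene (23.03).
Listing youngest first means reversing that sequence.

Quaternary, then Neogene, then Devonian, then Ediacaran, then Tonian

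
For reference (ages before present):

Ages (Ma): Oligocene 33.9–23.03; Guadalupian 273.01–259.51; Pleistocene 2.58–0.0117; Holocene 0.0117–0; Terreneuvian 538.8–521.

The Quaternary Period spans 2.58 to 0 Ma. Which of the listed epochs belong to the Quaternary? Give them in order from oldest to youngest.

Epochs with both bounds inside 2.58–0 Ma: Pleistocene (2.58–0.0117), Holocene (0.0117–0).

Pleistocene, Holocene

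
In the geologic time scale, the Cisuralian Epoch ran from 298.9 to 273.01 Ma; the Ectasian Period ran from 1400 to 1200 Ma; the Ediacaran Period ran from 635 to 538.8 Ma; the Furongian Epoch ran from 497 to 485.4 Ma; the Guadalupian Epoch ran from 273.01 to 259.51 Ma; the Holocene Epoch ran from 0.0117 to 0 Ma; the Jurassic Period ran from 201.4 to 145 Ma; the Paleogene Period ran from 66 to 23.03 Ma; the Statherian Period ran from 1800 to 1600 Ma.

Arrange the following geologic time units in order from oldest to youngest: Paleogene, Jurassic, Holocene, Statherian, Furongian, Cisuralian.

Statherian, Furongian, Cisuralian, Jurassic, Paleogene, Holocene

Sorting by start age (descending Ma, since larger Ma = older): Statherian began 1800, Furongian began 497, Cisuralian began 298.9, Jurassic began 201.4, Paleogene began 66, Holocene began 0.0117.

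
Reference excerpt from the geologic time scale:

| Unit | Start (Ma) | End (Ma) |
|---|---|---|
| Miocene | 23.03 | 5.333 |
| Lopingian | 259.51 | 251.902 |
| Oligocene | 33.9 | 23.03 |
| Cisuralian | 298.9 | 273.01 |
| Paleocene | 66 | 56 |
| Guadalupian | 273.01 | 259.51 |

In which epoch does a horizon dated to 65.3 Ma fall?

Paleocene

65.3 Ma lies between 66 and 56 Ma, so it falls in the Paleocene.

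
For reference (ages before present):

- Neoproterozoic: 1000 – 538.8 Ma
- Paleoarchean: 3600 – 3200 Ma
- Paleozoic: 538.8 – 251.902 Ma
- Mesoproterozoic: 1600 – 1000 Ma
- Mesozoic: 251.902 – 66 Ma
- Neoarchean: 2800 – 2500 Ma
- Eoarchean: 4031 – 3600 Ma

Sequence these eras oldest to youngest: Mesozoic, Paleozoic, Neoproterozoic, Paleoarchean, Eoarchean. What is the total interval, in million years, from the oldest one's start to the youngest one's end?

Start ages (Ma): Eoarchean 4031, Paleoarchean 3600, Neoproterozoic 1000, Paleozoic 538.8, Mesozoic 251.902.
Ordered oldest to youngest: Eoarchean, Paleoarchean, Neoproterozoic, Paleozoic, Mesozoic.
Span = 4031 − 66 = 3965 Myr.

Eoarchean, Paleoarchean, Neoproterozoic, Paleozoic, Mesozoic; total span 3965 Myr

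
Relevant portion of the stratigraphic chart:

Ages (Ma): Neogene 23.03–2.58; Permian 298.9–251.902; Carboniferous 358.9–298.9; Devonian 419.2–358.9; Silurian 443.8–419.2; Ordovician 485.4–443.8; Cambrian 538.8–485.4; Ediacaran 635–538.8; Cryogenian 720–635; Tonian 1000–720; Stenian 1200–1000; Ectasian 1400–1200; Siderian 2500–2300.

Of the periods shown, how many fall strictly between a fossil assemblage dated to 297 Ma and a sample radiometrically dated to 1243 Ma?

9

The older date is 1243 Ma and the younger is 297 Ma.
Periods with start < 1243 and end > 297 Ma: Stenian (1200–1000), Tonian (1000–720), Cryogenian (720–635), Ediacaran (635–538.8), Cambrian (538.8–485.4), Ordovician (485.4–443.8), Silurian (443.8–419.2), Devonian (419.2–358.9), Carboniferous (358.9–298.9).
That is 9 complete periods.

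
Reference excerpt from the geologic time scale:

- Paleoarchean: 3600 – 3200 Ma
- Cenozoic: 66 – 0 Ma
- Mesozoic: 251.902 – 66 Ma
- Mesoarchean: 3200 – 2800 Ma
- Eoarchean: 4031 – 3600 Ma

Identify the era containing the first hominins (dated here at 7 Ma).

7 Ma lies between 66 and 0 Ma, so it falls in the Cenozoic.

Cenozoic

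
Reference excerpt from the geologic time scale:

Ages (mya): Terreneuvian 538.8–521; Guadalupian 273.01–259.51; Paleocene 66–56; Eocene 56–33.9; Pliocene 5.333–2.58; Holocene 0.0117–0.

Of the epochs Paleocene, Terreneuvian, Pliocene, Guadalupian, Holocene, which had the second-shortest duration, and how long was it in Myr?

Pliocene, 2.753 million years

Start − end for each: Paleocene 66 − 56 = 10; Terreneuvian 538.8 − 521 = 17.8; Pliocene 5.333 − 2.58 = 2.753; Guadalupian 273.01 − 259.51 = 13.5; Holocene 0.0117 − 0 = 0.0117.
Ranking these from shortest: Holocene < Pliocene < Paleocene < Guadalupian < Terreneuvian.
Position 2 in that ranking is Pliocene, which lasted 2.753 Myr.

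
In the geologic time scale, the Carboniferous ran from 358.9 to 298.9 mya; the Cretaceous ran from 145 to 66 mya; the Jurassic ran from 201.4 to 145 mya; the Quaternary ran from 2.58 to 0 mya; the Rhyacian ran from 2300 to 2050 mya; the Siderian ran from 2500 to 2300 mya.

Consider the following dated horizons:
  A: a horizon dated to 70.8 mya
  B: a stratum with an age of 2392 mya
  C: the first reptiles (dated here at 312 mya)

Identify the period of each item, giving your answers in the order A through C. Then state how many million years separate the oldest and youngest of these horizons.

A — Cretaceous; B — Siderian; C — Carboniferous; span 2321.2 million years

A: 70.8 Ma lies in 145–66 Ma, so Cretaceous.
B: 2392 Ma lies in 2500–2300 Ma, so Siderian.
C: 312 Ma lies in 358.9–298.9 Ma, so Carboniferous.
Oldest = 2392 Ma, youngest = 70.8 Ma → span 2321.2 Myr.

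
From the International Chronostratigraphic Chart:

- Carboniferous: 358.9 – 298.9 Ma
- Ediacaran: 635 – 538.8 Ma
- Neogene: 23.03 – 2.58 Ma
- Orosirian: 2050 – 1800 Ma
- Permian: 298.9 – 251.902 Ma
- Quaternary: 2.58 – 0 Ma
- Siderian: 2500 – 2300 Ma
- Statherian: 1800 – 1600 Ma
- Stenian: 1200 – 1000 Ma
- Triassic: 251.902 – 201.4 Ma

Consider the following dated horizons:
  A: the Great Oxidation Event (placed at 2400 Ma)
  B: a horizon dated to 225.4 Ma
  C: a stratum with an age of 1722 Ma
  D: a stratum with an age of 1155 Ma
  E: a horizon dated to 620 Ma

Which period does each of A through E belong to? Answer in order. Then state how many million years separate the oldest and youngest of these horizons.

A — Siderian; B — Triassic; C — Statherian; D — Stenian; E — Ediacaran; span 2174.6 million years

A: 2400 Ma lies in 2500–2300 Ma, so Siderian.
B: 225.4 Ma lies in 251.902–201.4 Ma, so Triassic.
C: 1722 Ma lies in 1800–1600 Ma, so Statherian.
D: 1155 Ma lies in 1200–1000 Ma, so Stenian.
E: 620 Ma lies in 635–538.8 Ma, so Ediacaran.
Oldest = 2400 Ma, youngest = 225.4 Ma → span 2174.6 Myr.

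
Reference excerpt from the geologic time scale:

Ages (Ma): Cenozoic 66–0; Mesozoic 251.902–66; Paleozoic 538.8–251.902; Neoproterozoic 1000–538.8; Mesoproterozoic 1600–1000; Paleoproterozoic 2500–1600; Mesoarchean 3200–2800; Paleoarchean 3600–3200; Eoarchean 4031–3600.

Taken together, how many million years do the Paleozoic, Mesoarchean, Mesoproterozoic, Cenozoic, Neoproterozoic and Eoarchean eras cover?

Duration is start − end for each: (538.8 − 251.902) + (3200 − 2800) + (1600 − 1000) + (66 − 0) + (1000 − 538.8) + (4031 − 3600).
That is 286.898 + 400 + 600 + 66 + 461.2 + 431, which totals 2245.098 million years.

2245.098 million years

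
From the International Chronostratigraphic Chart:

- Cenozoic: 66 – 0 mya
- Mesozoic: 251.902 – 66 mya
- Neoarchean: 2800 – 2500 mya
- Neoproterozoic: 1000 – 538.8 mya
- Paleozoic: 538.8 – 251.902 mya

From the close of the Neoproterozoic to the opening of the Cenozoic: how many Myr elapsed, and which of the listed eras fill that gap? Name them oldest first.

End of Neoproterozoic = 538.8 Ma; start of Cenozoic = 66 Ma.
Gap = 538.8 − 66 = 472.8 Myr.
Eras wholly inside 538.8–66 Ma: Paleozoic (538.8–251.902), Mesozoic (251.902–66).

472.8 million years; Paleozoic, Mesozoic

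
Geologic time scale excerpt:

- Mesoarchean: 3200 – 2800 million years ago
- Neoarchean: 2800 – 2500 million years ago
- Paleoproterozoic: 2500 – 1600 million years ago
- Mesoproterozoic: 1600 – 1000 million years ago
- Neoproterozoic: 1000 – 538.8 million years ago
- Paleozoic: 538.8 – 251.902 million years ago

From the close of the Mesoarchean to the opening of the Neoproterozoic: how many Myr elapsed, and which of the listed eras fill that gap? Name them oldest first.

1800 million years; Neoarchean, Paleoproterozoic, Mesoproterozoic

End of Mesoarchean = 2800 Ma; start of Neoproterozoic = 1000 Ma.
Gap = 2800 − 1000 = 1800 Myr.
Eras wholly inside 2800–1000 Ma: Neoarchean (2800–2500), Paleoproterozoic (2500–1600), Mesoproterozoic (1600–1000).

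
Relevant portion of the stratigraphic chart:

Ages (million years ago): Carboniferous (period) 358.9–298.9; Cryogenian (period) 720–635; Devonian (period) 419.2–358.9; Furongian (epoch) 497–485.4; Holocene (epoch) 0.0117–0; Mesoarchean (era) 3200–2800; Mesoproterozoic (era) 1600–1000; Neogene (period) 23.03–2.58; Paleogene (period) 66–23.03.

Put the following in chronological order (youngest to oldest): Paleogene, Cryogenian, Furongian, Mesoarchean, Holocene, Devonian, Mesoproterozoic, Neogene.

Read off each span (Ma): Paleogene 66–23.03; Cryogenian 720–635; Furongian 497–485.4; Mesoarchean 3200–2800; Holocene 0.0117–0; Devonian 419.2–358.9; Mesoproterozoic 1600–1000; Neogene 23.03–2.58.
Larger Ma is older, so oldest→youngest is Mesoarchean, Mesoproterozoic, Cryogenian, Furongian, Devonian, Paleogene, Neogene, Holocene; reverse it for youngest→oldest.

Holocene → Neogene → Paleogene → Devonian → Furongian → Cryogenian → Mesoproterozoic → Mesoarchean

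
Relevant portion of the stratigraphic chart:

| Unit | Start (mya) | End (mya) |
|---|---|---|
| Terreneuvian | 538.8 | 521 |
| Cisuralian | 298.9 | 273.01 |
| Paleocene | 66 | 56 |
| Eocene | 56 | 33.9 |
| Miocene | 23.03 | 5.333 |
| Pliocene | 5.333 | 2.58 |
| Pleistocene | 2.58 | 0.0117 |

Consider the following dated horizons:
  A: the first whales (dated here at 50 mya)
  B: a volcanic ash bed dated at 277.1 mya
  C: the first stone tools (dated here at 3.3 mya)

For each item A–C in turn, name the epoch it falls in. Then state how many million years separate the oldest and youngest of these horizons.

A — Eocene; B — Cisuralian; C — Pliocene; span 273.8 million years

Match each age against the start–end ranges in the excerpt: A = 50 Ma → Eocene (56–33.9); B = 277.1 Ma → Cisuralian (298.9–273.01); C = 3.3 Ma → Pliocene (5.333–2.58).
The largest age is 277.1 Ma and the smallest is 3.3 Ma; their difference is 273.8 Myr.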